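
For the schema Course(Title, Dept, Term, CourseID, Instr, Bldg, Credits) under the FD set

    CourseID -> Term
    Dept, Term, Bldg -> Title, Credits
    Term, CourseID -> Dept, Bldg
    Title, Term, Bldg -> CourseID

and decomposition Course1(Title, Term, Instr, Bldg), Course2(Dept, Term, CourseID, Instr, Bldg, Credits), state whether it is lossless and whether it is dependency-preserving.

lossy and not dependency-preserving

Lossless test: (Term, Instr, Bldg)⁺ = {Term, Instr, Bldg}, which is a superkey of neither fragment — lossy.
Dependency preservation: the restricted closure of {Dept, Term, Bldg} across the fragments never reaches {Title, Credits}, so Dept, Term, Bldg → Title, Credits cannot be enforced without a join — not preserved.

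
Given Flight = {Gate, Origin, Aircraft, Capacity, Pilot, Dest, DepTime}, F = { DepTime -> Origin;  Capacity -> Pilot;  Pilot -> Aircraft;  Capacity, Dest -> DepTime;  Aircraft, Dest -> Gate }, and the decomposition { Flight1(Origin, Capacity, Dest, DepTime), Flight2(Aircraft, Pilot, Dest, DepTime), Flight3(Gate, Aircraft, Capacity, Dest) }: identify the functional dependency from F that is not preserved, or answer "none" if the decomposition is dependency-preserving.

Capacity -> Pilot

Check Capacity → Pilot: no single fragment contains all of {Capacity, Pilot}, and the restricted closure of {Capacity} across the fragments never reaches {Pilot}.
DepTime → Origin is preserved.
Pilot → Aircraft is preserved.
Capacity, Dest → DepTime is preserved.
Aircraft, Dest → Gate is preserved.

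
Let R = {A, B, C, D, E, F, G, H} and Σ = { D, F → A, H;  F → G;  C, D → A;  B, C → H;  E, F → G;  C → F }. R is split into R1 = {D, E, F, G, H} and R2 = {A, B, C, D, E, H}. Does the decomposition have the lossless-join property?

No

Common attributes: R1 ∩ R2 = {D, E, H}.
No dependency enlarges {D, E, H}, so (D, E, H)⁺ = {D, E, H}.
The closure contains neither all of R1 = {D, E, F, G, H} nor all of R2 = {A, B, C, D, E, H}, so the common attributes are not a superkey of either fragment. The join is lossy.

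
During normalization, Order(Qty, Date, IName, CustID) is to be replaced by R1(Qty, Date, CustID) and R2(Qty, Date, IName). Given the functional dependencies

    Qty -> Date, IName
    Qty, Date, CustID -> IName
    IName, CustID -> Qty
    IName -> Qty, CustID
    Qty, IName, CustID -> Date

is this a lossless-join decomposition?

Yes

Common attributes: R1 ∩ R2 = {Qty, Date}.
Closure of {Qty, Date}: Qty → Date, IName applies, adding IName; IName → Qty, CustID applies, adding CustID. So (Qty, Date)⁺ = {Qty, Date, IName, CustID}.
This closure contains every attribute of R1, so R1 ∩ R2 → R1. The join is lossless.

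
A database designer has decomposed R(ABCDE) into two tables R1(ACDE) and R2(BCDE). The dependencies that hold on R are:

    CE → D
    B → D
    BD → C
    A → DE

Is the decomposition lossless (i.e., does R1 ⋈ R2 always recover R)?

Common attributes: R1 ∩ R2 = {CDE}.
No dependency enlarges {CDE}, so (CDE)⁺ = {CDE}.
The closure contains neither all of R1 = {ACDE} nor all of R2 = {BCDE}, so the common attributes are not a superkey of either fragment. The join is lossy.

No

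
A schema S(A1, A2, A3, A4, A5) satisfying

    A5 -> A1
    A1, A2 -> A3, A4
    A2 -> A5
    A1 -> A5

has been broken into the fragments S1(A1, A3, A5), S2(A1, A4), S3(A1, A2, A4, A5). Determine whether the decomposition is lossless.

Chase test. Columns are A1, A2, A3, A4, A5; row i has aⱼ where attribute j ∈ Si, else bᵢⱼ.
Initial tableau (one row per fragment):
  row 1: a1 b12 a3 b14 a5
  row 2: a1 b22 b23 a4 b25
  row 3: a1 a2 b33 a4 a5
Rows 1 and 2 agree on A1; apply A1→A5 and equate their A5 entries.
No row becomes fully distinguished — the join is lossy.

No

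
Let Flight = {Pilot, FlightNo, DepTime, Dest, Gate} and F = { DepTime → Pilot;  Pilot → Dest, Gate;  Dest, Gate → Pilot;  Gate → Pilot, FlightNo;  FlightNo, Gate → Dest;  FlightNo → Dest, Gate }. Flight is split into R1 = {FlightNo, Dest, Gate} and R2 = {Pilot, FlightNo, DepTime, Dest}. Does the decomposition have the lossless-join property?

Yes

Common attributes: R1 ∩ R2 = {FlightNo, Dest}.
Closure of {FlightNo, Dest}: FlightNo → Dest, Gate applies, adding Gate; Dest, Gate → Pilot applies, adding Pilot. So (FlightNo, Dest)⁺ = {Pilot, FlightNo, Dest, Gate}.
This closure contains every attribute of R1, so R1 ∩ R2 → R1. The join is lossless.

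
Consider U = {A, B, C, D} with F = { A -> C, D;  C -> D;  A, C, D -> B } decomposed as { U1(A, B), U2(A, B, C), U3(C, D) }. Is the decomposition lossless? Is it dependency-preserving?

Lossless test (chase): Rows 1 and 2 agree on A; apply A→C, D and equate their C, D entries. Rows 1 and 3 agree on C; apply C→D and equate their D entries. Row 1 is now all distinguished symbols — the join is lossless.
Dependency preservation: A → C, D; A, C, D → B are not contained in any single fragment, but the restricted closure of each left-hand side across the fragments still reaches the right-hand side; the remaining FDs each lie inside some fragment. All dependencies are preserved.

lossless and dependency-preserving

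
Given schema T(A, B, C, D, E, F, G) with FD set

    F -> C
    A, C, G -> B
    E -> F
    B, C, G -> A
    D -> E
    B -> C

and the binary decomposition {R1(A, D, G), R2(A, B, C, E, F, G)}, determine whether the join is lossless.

Common attributes: R1 ∩ R2 = {A, G}.
No dependency enlarges {A, G}, so (A, G)⁺ = {A, G}.
The closure contains neither all of R1 = {A, D, G} nor all of R2 = {A, B, C, E, F, G}, so the common attributes are not a superkey of either fragment. The join is lossy.

No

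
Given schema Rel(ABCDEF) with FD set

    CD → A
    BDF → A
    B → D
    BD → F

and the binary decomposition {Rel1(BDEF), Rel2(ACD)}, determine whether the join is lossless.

Common attributes: Rel1 ∩ Rel2 = {D}.
No dependency enlarges {D}, so (D)⁺ = {D}.
The closure contains neither all of Rel1 = {BDEF} nor all of Rel2 = {ACD}, so the common attributes are not a superkey of either fragment. The join is lossy.

No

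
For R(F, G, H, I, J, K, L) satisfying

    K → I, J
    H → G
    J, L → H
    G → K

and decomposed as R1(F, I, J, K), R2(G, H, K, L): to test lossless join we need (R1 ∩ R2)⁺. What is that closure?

R1 ∩ R2 = {K}.
K → I, J applies, adding I, J
Closure: {I, J, K}.

I, J, K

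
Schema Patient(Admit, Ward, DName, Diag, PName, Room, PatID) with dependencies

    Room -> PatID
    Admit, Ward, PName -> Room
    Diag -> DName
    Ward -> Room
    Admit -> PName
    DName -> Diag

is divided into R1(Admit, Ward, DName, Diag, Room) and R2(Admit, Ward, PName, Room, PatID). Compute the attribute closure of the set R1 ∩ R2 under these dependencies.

Admit, Ward, PName, Room, PatID

R1 ∩ R2 = {Admit, Ward, Room}.
Room → PatID applies, adding PatID
Admit → PName applies, adding PName
Closure: {Admit, Ward, PName, Room, PatID}.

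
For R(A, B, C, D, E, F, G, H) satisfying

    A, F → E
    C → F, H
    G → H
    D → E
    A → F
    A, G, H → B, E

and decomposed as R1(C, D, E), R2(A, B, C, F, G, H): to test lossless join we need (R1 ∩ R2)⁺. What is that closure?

R1 ∩ R2 = {C}.
C → F, H applies, adding F, H
Closure: {C, F, H}.

C, F, H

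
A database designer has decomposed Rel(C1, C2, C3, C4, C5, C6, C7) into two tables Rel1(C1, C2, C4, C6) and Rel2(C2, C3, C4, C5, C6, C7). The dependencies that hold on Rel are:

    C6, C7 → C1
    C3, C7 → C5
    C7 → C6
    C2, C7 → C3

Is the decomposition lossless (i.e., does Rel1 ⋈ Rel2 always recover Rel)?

No

Common attributes: Rel1 ∩ Rel2 = {C2, C4, C6}.
No dependency enlarges {C2, C4, C6}, so (C2, C4, C6)⁺ = {C2, C4, C6}.
The closure contains neither all of Rel1 = {C1, C2, C4, C6} nor all of Rel2 = {C2, C3, C4, C5, C6, C7}, so the common attributes are not a superkey of either fragment. The join is lossy.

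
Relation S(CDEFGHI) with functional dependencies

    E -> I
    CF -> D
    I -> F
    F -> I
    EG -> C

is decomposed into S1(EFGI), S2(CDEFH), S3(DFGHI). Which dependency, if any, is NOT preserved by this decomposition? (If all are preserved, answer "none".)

Check EG → C: no single fragment contains all of {CEG}, and the restricted closure of {EG} across the fragments never reaches {C}.
E → I is preserved.
CF → D is preserved.
I → F is preserved.
F → I is preserved.

EG -> C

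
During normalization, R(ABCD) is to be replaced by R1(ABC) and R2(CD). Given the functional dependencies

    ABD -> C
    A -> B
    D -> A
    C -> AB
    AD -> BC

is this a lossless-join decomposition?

Yes

Common attributes: R1 ∩ R2 = {C}.
Closure of {C}: C → AB applies, adding AB. So (C)⁺ = {ABC}.
This closure contains every attribute of R1, so R1 ∩ R2 → R1. The join is lossless.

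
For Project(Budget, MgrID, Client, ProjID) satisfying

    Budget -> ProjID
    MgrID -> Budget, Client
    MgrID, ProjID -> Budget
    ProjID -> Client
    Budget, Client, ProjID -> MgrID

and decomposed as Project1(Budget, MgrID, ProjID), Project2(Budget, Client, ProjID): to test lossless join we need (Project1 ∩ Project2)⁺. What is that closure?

Project1 ∩ Project2 = {Budget, ProjID}.
ProjID → Client applies, adding Client
Budget, Client, ProjID → MgrID applies, adding MgrID
Closure: {Budget, MgrID, Client, ProjID}.

Budget, MgrID, Client, ProjID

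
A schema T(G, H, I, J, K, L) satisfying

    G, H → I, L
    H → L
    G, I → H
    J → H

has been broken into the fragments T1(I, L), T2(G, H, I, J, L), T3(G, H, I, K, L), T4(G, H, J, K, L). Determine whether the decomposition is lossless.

Yes

Chase test. Columns are G, H, I, J, K, L; row i has aⱼ where attribute j ∈ Ti, else bᵢⱼ.
Initial tableau (one row per fragment):
  row 1: b11 b12 a3 b14 b15 a6
  row 2: a1 a2 a3 a4 b25 a6
  row 3: a1 a2 a3 b34 a5 a6
  row 4: a1 a2 b43 a4 a5 a6
Rows 2 and 4 agree on G, H; apply G, H→I, L and equate their I, L entries.
Row 4 is now all distinguished symbols — the join is lossless.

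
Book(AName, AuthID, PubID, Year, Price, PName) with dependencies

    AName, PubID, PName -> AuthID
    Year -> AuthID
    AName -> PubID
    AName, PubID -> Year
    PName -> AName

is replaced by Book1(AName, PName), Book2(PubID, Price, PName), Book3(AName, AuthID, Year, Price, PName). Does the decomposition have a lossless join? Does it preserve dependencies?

lossless but not dependency-preserving

Lossless test (chase): Rows 1 and 3 agree on AName; apply AName→PubID and equate their PubID entries. Rows 1 and 3 agree on AName, PubID; apply AName, PubID→Year and equate their Year entries. Rows 1 and 2 agree on PName; apply PName→AName and equate their AName entries. Rows 1 and 3 agree on AName, PubID, PName; apply AName, PubID, PName→AuthID and equate their AuthID entries. Rows 1 and 2 agree on AName; apply AName→PubID and equate their PubID entries. Rows 1 and 2 agree on AName, PubID; apply AName, PubID→Year and equate their Year entries. Rows 1 and 2 agree on AName, PubID, PName; apply AName, PubID, PName→AuthID and equate their AuthID entries. Row 2 is now all distinguished symbols — the join is lossless.
Dependency preservation: the restricted closure of {AName} across the fragments never reaches {PubID}, so AName → PubID cannot be enforced without a join — not preserved.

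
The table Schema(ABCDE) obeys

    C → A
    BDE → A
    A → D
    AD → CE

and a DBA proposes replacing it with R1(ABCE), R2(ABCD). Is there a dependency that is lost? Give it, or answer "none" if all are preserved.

BDE → A

Check BDE → A: no single fragment contains all of {ABDE}, and the restricted closure of {BDE} across the fragments never reaches {A}.
C → A is preserved.
A → D is preserved.
AD → CE is preserved.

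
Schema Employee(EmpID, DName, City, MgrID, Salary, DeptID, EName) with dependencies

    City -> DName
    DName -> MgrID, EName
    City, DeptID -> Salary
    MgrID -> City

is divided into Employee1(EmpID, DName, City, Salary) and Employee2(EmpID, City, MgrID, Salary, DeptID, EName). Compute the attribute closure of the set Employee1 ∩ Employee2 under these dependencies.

EmpID, DName, City, MgrID, Salary, EName

Employee1 ∩ Employee2 = {EmpID, City, Salary}.
City → DName applies, adding DName
DName → MgrID, EName applies, adding MgrID, EName
Closure: {EmpID, DName, City, MgrID, Salary, EName}.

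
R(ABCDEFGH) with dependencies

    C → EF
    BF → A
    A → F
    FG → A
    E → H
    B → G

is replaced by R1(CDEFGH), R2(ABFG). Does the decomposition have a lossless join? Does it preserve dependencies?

lossy but dependency-preserving

Lossless test: (FG)⁺ = {AFG}, which is a superkey of neither fragment — lossy.
Dependency preservation: every FD's attributes lie within a single fragment, so each can be enforced locally — preserved.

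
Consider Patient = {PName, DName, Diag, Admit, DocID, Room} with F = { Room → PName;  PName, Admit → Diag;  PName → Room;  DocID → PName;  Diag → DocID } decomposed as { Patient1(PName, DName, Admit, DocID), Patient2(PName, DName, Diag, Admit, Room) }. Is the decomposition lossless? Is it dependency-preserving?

Lossless test: (PName, DName, Admit)⁺ = {PName, DName, Diag, Admit, DocID, Room}, which contains all of one fragment — lossless.
Dependency preservation: the restricted closure of {Diag} across the fragments never reaches {DocID}, so Diag → DocID cannot be enforced without a join — not preserved.

lossless but not dependency-preserving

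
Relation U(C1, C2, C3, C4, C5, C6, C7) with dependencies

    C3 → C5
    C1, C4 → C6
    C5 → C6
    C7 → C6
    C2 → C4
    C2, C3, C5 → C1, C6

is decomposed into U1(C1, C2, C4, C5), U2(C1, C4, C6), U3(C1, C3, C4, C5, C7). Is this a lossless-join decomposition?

No

Chase test. Columns are C1, C2, C3, C4, C5, C6, C7; row i has aⱼ where attribute j ∈ Ui, else bᵢⱼ.
Initial tableau (one row per fragment):
  row 1: a1 a2 b13 a4 a5 b16 b17
  row 2: a1 b22 b23 a4 b25 a6 b27
  row 3: a1 b32 a3 a4 a5 b36 a7
Rows 1 and 2 agree on C1, C4; apply C1, C4→C6 and equate their C6 entries.
Rows 1 and 3 agree on C1, C4; apply C1, C4→C6 and equate their C6 entries.
No row becomes fully distinguished — the join is lossy.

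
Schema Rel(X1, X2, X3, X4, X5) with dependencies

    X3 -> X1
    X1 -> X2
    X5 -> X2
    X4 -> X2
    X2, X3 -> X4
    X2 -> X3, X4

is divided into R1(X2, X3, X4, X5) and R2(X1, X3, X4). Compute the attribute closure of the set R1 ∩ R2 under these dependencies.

X1, X2, X3, X4

R1 ∩ R2 = {X3, X4}.
X3 → X1 applies, adding X1
X1 → X2 applies, adding X2
Closure: {X1, X2, X3, X4}.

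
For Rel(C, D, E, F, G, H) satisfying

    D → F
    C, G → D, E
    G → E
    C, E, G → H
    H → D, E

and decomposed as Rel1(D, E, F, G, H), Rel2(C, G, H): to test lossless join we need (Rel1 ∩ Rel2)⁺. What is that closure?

Rel1 ∩ Rel2 = {G, H}.
G → E applies, adding E
H → D, E applies, adding D
D → F applies, adding F
Closure: {D, E, F, G, H}.

D, E, F, G, H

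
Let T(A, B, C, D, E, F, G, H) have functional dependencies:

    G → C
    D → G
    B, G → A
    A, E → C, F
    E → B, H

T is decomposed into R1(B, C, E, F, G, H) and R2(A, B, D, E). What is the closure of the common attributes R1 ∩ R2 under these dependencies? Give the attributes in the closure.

B, E, H

R1 ∩ R2 = {B, E}.
E → B, H applies, adding H
Closure: {B, E, H}.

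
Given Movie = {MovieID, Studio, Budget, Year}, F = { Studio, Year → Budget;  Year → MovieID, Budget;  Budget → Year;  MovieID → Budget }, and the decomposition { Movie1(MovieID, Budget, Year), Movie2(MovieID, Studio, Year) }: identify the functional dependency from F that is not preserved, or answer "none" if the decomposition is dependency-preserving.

Studio, Year → Budget: restricted closure across fragments reaches Budget.
Year → MovieID, Budget lies within Movie1.
Budget → Year lies within Movie1.
MovieID → Budget lies within Movie1.
Every dependency is enforceable on the fragments, so the decomposition is dependency-preserving.

none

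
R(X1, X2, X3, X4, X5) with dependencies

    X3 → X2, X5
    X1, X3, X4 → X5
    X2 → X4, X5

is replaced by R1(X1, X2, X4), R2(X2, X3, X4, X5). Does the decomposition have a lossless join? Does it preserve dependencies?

Lossless test: (X2, X4)⁺ = {X2, X4, X5}, which is a superkey of neither fragment — lossy.
Dependency preservation: X1, X3, X4 → X5 is not contained in any single fragment, but the restricted closure of its left-hand side across the fragments still reaches the right-hand side; the remaining FDs each lie inside some fragment. All dependencies are preserved.

lossy but dependency-preserving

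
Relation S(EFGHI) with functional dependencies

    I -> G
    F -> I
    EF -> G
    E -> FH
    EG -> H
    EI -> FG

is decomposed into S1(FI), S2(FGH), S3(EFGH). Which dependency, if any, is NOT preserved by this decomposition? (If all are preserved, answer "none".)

I -> G

Check I → G: no single fragment contains all of {GI}, and the restricted closure of {I} across the fragments never reaches {G}.
F → I is preserved.
EF → G is preserved.
E → FH is preserved.
EG → H is preserved.
EI → FG is preserved.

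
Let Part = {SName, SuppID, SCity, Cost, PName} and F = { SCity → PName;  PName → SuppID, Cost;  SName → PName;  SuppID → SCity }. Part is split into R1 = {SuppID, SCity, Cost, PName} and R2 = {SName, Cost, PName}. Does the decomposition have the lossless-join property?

Common attributes: R1 ∩ R2 = {Cost, PName}.
Closure of {Cost, PName}: PName → SuppID, Cost applies, adding SuppID; SuppID → SCity applies, adding SCity. So (Cost, PName)⁺ = {SuppID, SCity, Cost, PName}.
This closure contains every attribute of R1, so R1 ∩ R2 → R1. The join is lossless.

Yes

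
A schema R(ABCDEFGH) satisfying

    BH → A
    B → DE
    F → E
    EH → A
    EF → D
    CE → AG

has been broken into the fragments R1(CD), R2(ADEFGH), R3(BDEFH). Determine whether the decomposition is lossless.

Chase test. Columns are ABCDEFGH; row i has aⱼ where attribute j ∈ Ri, else bᵢⱼ.
Initial tableau (one row per fragment):
  row 1: b11 b12 a3 a4 b15 b16 b17 b18
  row 2: a1 b22 b23 a4 a5 a6 a7 a8
  row 3: b31 a2 b33 a4 a5 a6 b37 a8
Rows 2 and 3 agree on EH; apply EH→A and equate their A entries.
No row becomes fully distinguished — the join is lossy.

No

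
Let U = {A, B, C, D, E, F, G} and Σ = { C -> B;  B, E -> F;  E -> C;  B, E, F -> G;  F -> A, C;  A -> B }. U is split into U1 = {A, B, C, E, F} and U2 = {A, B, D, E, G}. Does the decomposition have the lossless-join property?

Yes

Common attributes: U1 ∩ U2 = {A, B, E}.
Closure of {A, B, E}: B, E → F applies, adding F; E → C applies, adding C; B, E, F → G applies, adding G. So (A, B, E)⁺ = {A, B, C, E, F, G}.
This closure contains every attribute of U1, so U1 ∩ U2 → U1. The join is lossless.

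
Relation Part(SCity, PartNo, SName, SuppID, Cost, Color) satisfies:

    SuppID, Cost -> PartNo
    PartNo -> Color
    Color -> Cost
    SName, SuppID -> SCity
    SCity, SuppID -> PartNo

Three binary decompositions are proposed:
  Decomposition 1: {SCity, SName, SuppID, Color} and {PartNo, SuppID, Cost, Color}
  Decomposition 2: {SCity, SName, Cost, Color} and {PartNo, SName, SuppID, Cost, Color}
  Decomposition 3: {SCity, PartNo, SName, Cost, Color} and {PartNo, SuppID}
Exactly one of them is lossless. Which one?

Decomposition 1: common = {SuppID, Color}, closure = {PartNo, SuppID, Cost, Color} → lossless.
Decomposition 2: common = {SName, Cost, Color}, closure = {SName, Cost, Color} → lossy.
Decomposition 3: common = {PartNo}, closure = {PartNo, Cost, Color} → lossy.

Decomposition 1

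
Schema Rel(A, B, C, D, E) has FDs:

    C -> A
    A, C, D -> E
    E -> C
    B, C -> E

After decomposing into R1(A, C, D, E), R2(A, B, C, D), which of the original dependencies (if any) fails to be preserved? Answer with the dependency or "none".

Check B, C → E: no single fragment contains all of {B, C, E}, and the restricted closure of {B, C} across the fragments never reaches {E}.
C → A is preserved.
A, C, D → E is preserved.
E → C is preserved.

B, C -> E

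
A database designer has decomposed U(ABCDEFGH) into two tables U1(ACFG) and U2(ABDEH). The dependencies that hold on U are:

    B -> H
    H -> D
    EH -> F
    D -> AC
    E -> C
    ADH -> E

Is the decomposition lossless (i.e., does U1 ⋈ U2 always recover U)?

Common attributes: U1 ∩ U2 = {A}.
No dependency enlarges {A}, so (A)⁺ = {A}.
The closure contains neither all of U1 = {ACFG} nor all of U2 = {ABDEH}, so the common attributes are not a superkey of either fragment. The join is lossy.

No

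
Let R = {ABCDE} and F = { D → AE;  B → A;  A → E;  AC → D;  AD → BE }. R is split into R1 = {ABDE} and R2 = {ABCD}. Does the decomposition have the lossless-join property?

Yes

Common attributes: R1 ∩ R2 = {ABD}.
Closure of {ABD}: D → AE applies, adding E. So (ABD)⁺ = {ABDE}.
This closure contains every attribute of R1, so R1 ∩ R2 → R1. The join is lossless.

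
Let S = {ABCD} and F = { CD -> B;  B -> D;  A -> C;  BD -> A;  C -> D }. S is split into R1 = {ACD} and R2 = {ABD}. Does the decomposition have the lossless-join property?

Yes

Common attributes: R1 ∩ R2 = {AD}.
Closure of {AD}: A → C applies, adding C; CD → B applies, adding B. So (AD)⁺ = {ABCD}.
This closure contains every attribute of R1, so R1 ∩ R2 → R1. The join is lossless.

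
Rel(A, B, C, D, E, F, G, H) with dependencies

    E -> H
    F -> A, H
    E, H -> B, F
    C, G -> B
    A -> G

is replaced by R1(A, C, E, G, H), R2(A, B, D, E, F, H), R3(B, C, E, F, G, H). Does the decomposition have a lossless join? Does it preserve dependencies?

lossy but dependency-preserving

Lossless test (chase): Rows 2 and 3 agree on F; apply F→A, H and equate their A, H entries. Rows 1 and 2 agree on E, H; apply E, H→B, F and equate their B, F entries. Rows 1 and 2 agree on A; apply A→G and equate their G entries. No row becomes fully distinguished — the join is lossy.
Dependency preservation: every FD's attributes lie within a single fragment, so each can be enforced locally — preserved.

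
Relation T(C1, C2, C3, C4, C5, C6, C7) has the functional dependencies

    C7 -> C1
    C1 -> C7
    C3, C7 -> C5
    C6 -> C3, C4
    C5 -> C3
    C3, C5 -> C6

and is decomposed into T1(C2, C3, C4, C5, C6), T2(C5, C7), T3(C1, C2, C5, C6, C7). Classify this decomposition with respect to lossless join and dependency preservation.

Lossless test (chase): Rows 2 and 3 agree on C7; apply C7→C1 and equate their C1 entries. Rows 1 and 3 agree on C6; apply C6→C3, C4 and equate their C3, C4 entries. Rows 1 and 2 agree on C5; apply C5→C3 and equate their C3 entries. Rows 1 and 2 agree on C3, C5; apply C3, C5→C6 and equate their C6 entries. Rows 1 and 2 agree on C6; apply C6→C3, C4 and equate their C3, C4 entries. Row 3 is now all distinguished symbols — the join is lossless.
Dependency preservation: the restricted closure of {C3, C7} across the fragments never reaches {C5}, so C3, C7 → C5 cannot be enforced without a join — not preserved.

lossless but not dependency-preserving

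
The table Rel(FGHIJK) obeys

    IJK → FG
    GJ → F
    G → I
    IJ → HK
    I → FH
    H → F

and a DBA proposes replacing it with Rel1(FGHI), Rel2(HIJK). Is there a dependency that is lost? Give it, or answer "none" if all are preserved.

IJK → FG

Check IJK → FG: no single fragment contains all of {FGIJK}, and the restricted closure of {IJK} across the fragments never reaches {FG}.
GJ → F is preserved.
G → I is preserved.
IJ → HK is preserved.
I → FH is preserved.
H → F is preserved.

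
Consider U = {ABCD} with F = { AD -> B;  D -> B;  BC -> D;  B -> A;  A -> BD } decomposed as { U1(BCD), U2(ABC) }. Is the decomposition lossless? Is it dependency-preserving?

lossless and dependency-preserving

Lossless test: (BC)⁺ = {ABCD}, which contains all of one fragment — lossless.
Dependency preservation: AD → B; A → BD are not contained in any single fragment, but the restricted closure of each left-hand side across the fragments still reaches the right-hand side; the remaining FDs each lie inside some fragment. All dependencies are preserved.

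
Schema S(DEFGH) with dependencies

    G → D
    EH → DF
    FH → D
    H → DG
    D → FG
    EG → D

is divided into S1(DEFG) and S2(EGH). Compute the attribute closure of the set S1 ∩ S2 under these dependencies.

S1 ∩ S2 = {EG}.
G → D applies, adding D
D → FG applies, adding F
Closure: {DEFG}.

DEFG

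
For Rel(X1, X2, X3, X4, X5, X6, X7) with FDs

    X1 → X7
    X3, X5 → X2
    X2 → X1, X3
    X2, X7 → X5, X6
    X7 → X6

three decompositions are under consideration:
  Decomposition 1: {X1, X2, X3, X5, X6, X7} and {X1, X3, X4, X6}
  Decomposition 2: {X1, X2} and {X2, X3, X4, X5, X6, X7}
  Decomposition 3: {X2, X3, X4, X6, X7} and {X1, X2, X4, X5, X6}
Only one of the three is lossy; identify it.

Decomposition 1: common = {X1, X3, X6}, closure = {X1, X3, X6, X7} → lossy.
Decomposition 2: common = {X2}, closure = {X1, X2, X3, X5, X6, X7} → lossless.
Decomposition 3: common = {X2, X4, X6}, closure = {X1, X2, X3, X4, X5, X6, X7} → lossless.

Decomposition 1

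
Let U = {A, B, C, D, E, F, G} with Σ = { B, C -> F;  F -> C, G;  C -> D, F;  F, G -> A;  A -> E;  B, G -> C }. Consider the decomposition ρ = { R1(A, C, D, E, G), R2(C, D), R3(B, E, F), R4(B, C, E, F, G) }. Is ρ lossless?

Yes

Chase test. Columns are A, B, C, D, E, F, G; row i has aⱼ where attribute j ∈ Ri, else bᵢⱼ.
Initial tableau (one row per fragment):
  row 1: a1 b12 a3 a4 a5 b16 a7
  row 2: b21 b22 a3 a4 b25 b26 b27
  row 3: b31 a2 b33 b34 a5 a6 b37
  row 4: b41 a2 a3 b44 a5 a6 a7
Rows 3 and 4 agree on F; apply F→C, G and equate their C, G entries.
Rows 1 and 2 agree on C; apply C→D, F and equate their D, F entries.
Rows 1 and 3 agree on C; apply C→D, F and equate their D, F entries.
Rows 1 and 4 agree on C; apply C→D, F and equate their D, F entries.
Rows 1 and 3 agree on F, G; apply F, G→A and equate their A entries.
Rows 1 and 4 agree on F, G; apply F, G→A and equate their A entries.
Rows 1 and 2 agree on F; apply F→C, G and equate their C, G entries.
Rows 1 and 2 agree on F, G; apply F, G→A and equate their A entries.
Rows 1 and 2 agree on A; apply A→E and equate their E entries.
Row 3 is now all distinguished symbols — the join is lossless.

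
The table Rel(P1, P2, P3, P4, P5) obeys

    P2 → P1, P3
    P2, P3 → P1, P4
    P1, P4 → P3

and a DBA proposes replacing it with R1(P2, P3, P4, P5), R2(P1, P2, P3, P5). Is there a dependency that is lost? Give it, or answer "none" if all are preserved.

P1, P4 → P3

Check P1, P4 → P3: no single fragment contains all of {P1, P3, P4}, and the restricted closure of {P1, P4} across the fragments never reaches {P3}.
P2 → P1, P3 is preserved.
P2, P3 → P1, P4 is preserved.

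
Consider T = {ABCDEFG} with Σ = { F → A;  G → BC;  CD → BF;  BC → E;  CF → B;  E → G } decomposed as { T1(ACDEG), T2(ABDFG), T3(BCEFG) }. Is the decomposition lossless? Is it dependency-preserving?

Lossless test (chase): Rows 2 and 3 agree on F; apply F→A and equate their A entries. Rows 1 and 2 agree on G; apply G→BC and equate their BC entries. Rows 1 and 2 agree on CD; apply CD→BF and equate their BF entries. Rows 1 and 2 agree on BC; apply BC→E and equate their E entries. Row 1 is now all distinguished symbols — the join is lossless.
Dependency preservation: CD → BF is not contained in any single fragment, but the restricted closure of its left-hand side across the fragments still reaches the right-hand side; the remaining FDs each lie inside some fragment. All dependencies are preserved.

lossless and dependency-preserving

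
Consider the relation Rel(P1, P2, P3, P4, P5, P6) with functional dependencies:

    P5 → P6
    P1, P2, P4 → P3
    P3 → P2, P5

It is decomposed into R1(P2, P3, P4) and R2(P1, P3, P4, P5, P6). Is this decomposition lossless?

Common attributes: R1 ∩ R2 = {P3, P4}.
Closure of {P3, P4}: P3 → P2, P5 applies, adding P2, P5; P5 → P6 applies, adding P6. So (P3, P4)⁺ = {P2, P3, P4, P5, P6}.
This closure contains every attribute of R1, so R1 ∩ R2 → R1. The join is lossless.

Yes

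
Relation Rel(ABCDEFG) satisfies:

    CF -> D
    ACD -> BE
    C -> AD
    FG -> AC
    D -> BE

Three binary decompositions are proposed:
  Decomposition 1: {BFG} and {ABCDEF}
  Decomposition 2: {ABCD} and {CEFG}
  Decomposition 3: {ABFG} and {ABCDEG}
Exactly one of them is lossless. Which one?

Decomposition 1: common = {BF}, closure = {BF} → lossy.
Decomposition 2: common = {C}, closure = {ABCDE} → lossless.
Decomposition 3: common = {ABG}, closure = {ABG} → lossy.

Decomposition 2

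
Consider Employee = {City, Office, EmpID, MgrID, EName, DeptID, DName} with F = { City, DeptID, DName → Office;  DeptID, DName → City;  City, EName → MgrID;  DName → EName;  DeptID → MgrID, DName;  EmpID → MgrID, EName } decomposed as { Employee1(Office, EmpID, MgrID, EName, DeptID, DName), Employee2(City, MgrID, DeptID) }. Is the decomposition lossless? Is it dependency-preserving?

Lossless test: (MgrID, DeptID)⁺ = {City, Office, MgrID, EName, DeptID, DName}, which contains all of one fragment — lossless.
Dependency preservation: the restricted closure of {City, EName} across the fragments never reaches {MgrID}, so City, EName → MgrID cannot be enforced without a join — not preserved.

lossless but not dependency-preserving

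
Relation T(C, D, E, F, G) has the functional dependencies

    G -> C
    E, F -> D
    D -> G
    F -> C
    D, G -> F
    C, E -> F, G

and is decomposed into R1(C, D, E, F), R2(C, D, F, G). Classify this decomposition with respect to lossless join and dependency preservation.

lossless and dependency-preserving

Lossless test: (C, D, F)⁺ = {C, D, F, G}, which contains all of one fragment — lossless.
Dependency preservation: C, E → F, G is not contained in any single fragment, but the restricted closure of its left-hand side across the fragments still reaches the right-hand side; the remaining FDs each lie inside some fragment. All dependencies are preserved.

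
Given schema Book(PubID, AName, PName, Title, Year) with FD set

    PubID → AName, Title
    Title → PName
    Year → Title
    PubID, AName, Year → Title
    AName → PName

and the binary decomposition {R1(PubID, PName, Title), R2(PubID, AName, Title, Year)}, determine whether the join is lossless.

Yes

Common attributes: R1 ∩ R2 = {PubID, Title}.
Closure of {PubID, Title}: PubID → AName, Title applies, adding AName; Title → PName applies, adding PName. So (PubID, Title)⁺ = {PubID, AName, PName, Title}.
This closure contains every attribute of R1, so R1 ∩ R2 → R1. The join is lossless.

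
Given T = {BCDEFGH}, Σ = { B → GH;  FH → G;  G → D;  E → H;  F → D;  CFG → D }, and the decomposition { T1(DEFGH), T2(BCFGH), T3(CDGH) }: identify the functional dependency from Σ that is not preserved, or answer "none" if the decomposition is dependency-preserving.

none

B → GH lies within T2.
FH → G lies within T1.
G → D lies within T1.
E → H lies within T1.
F → D lies within T1.
CFG → D: restricted closure across fragments reaches D.
Every dependency is enforceable on the fragments, so the decomposition is dependency-preserving.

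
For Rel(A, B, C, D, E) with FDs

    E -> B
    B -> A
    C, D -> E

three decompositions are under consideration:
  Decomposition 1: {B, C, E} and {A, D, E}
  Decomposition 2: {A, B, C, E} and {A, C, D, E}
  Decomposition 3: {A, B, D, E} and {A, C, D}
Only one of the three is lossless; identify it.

Decomposition 1: common = {E}, closure = {A, B, E} → lossy.
Decomposition 2: common = {A, C, E}, closure = {A, B, C, E} → lossless.
Decomposition 3: common = {A, D}, closure = {A, D} → lossy.

Decomposition 2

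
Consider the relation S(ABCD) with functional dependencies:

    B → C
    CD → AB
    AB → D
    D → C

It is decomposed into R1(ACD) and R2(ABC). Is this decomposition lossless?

Common attributes: R1 ∩ R2 = {AC}.
No dependency enlarges {AC}, so (AC)⁺ = {AC}.
The closure contains neither all of R1 = {ACD} nor all of R2 = {ABC}, so the common attributes are not a superkey of either fragment. The join is lossy.

No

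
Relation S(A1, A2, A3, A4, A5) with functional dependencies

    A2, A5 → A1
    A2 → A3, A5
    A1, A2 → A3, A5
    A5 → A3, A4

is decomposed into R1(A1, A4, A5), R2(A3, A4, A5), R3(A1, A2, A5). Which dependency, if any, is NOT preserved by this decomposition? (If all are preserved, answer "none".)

none

A2, A5 → A1 lies within R3.
A2 → A3, A5: restricted closure across fragments reaches A3, A5.
A1, A2 → A3, A5: restricted closure across fragments reaches A3, A5.
A5 → A3, A4 lies within R2.
Every dependency is enforceable on the fragments, so the decomposition is dependency-preserving.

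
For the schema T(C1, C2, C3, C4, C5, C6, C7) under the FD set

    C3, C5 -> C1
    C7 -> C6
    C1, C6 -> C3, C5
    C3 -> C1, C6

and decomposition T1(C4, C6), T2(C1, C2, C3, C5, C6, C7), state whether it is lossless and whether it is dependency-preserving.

Lossless test: (C6)⁺ = {C6}, which is a superkey of neither fragment — lossy.
Dependency preservation: every FD's attributes lie within a single fragment, so each can be enforced locally — preserved.

lossy but dependency-preserving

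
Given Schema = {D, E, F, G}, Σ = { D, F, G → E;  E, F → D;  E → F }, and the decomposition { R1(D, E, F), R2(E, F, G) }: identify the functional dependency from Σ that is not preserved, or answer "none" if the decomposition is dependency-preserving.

Check D, F, G → E: no single fragment contains all of {D, E, F, G}, and the restricted closure of {D, F, G} across the fragments never reaches {E}.
E, F → D is preserved.
E → F is preserved.

D, F, G → E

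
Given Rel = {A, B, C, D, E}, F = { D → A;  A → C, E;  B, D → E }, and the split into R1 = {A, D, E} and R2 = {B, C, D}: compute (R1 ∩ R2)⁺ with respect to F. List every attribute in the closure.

R1 ∩ R2 = {D}.
D → A applies, adding A
A → C, E applies, adding C, E
Closure: {A, C, D, E}.

A, C, D, E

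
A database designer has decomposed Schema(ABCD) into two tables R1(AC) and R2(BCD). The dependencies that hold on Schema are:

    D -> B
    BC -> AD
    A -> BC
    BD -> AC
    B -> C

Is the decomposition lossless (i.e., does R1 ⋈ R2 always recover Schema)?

No

Common attributes: R1 ∩ R2 = {C}.
No dependency enlarges {C}, so (C)⁺ = {C}.
The closure contains neither all of R1 = {AC} nor all of R2 = {BCD}, so the common attributes are not a superkey of either fragment. The join is lossy.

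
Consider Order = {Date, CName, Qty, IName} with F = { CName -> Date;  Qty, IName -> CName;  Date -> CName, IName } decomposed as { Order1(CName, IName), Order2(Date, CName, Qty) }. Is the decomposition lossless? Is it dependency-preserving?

lossless but not dependency-preserving

Lossless test: (CName)⁺ = {Date, CName, IName}, which contains all of one fragment — lossless.
Dependency preservation: the restricted closure of {Qty, IName} across the fragments never reaches {CName}, so Qty, IName → CName cannot be enforced without a join — not preserved.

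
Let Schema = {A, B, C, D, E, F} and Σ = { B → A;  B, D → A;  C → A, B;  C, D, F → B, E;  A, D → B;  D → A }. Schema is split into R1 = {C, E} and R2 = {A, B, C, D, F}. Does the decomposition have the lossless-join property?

No

Common attributes: R1 ∩ R2 = {C}.
Closure of {C}: C → A, B applies, adding A, B. So (C)⁺ = {A, B, C}.
The closure contains neither all of R1 = {C, E} nor all of R2 = {A, B, C, D, F}, so the common attributes are not a superkey of either fragment. The join is lossy.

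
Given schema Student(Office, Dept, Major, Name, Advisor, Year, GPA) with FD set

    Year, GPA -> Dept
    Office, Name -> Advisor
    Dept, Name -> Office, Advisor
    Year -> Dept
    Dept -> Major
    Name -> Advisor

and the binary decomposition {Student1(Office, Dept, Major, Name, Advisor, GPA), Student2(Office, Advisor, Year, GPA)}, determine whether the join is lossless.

Common attributes: Student1 ∩ Student2 = {Office, Advisor, GPA}.
No dependency enlarges {Office, Advisor, GPA}, so (Office, Advisor, GPA)⁺ = {Office, Advisor, GPA}.
The closure contains neither all of Student1 = {Office, Dept, Major, Name, Advisor, GPA} nor all of Student2 = {Office, Advisor, Year, GPA}, so the common attributes are not a superkey of either fragment. The join is lossy.

No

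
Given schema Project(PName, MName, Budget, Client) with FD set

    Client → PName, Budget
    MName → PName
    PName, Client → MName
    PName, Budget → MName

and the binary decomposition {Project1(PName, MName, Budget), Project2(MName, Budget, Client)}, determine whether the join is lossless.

Yes

Common attributes: Project1 ∩ Project2 = {MName, Budget}.
Closure of {MName, Budget}: MName → PName applies, adding PName. So (MName, Budget)⁺ = {PName, MName, Budget}.
This closure contains every attribute of Project1, so Project1 ∩ Project2 → Project1. The join is lossless.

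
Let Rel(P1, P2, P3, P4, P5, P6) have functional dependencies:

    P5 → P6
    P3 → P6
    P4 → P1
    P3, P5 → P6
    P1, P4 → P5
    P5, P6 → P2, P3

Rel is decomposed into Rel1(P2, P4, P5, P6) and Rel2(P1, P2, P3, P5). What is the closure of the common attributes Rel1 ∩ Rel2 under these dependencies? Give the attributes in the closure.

Rel1 ∩ Rel2 = {P2, P5}.
P5 → P6 applies, adding P6
P5, P6 → P2, P3 applies, adding P3
Closure: {P2, P3, P5, P6}.

P2, P3, P5, P6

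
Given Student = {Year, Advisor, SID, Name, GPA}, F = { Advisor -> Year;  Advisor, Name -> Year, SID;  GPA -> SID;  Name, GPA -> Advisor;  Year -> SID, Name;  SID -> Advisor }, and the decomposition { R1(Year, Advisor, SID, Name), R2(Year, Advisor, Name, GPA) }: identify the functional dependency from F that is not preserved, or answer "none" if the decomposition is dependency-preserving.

none

Advisor → Year lies within R1.
Advisor, Name → Year, SID lies within R1.
GPA → SID: restricted closure across fragments reaches SID.
Name, GPA → Advisor lies within R2.
Year → SID, Name lies within R1.
SID → Advisor lies within R1.
Every dependency is enforceable on the fragments, so the decomposition is dependency-preserving.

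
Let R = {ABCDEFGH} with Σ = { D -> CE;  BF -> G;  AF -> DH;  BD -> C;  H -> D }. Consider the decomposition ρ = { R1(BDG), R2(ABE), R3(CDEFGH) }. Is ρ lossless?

Chase test. Columns are ABCDEFGH; row i has aⱼ where attribute j ∈ Ri, else bᵢⱼ.
Initial tableau (one row per fragment):
  row 1: b11 a2 b13 a4 b15 b16 a7 b18
  row 2: a1 a2 b23 b24 a5 b26 b27 b28
  row 3: b31 b32 a3 a4 a5 a6 a7 a8
Rows 1 and 3 agree on D; apply D→CE and equate their CE entries.
No row becomes fully distinguished — the join is lossy.

No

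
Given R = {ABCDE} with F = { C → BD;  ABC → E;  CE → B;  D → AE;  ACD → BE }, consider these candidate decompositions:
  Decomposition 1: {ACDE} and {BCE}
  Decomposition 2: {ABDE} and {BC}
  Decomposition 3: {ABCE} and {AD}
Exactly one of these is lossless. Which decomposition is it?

Decomposition 1

Decomposition 1: common = {CE}, closure = {ABCDE} → lossless.
Decomposition 2: common = {B}, closure = {B} → lossy.
Decomposition 3: common = {A}, closure = {A} → lossy.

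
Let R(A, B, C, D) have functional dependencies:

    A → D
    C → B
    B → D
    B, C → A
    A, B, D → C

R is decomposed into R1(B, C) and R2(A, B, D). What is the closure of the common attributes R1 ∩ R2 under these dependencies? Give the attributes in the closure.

B, D

R1 ∩ R2 = {B}.
B → D applies, adding D
Closure: {B, D}.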